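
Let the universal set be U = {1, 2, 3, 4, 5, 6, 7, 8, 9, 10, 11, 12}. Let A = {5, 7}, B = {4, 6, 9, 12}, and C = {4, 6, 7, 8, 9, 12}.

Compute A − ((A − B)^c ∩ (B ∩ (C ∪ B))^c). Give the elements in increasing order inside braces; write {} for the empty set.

{5, 7}

A − B = {5, 7}
(A − B)^c = {1, 2, 3, 4, 6, 8, 9, 10, 11, 12}
C ∪ B = {4, 6, 7, 8, 9, 12}
B ∩ (C ∪ B) = {4, 6, 9, 12}
(B ∩ (C ∪ B))^c = {1, 2, 3, 5, 7, 8, 10, 11}
(A − B)^c ∩ (B ∩ (C ∪ B))^c = {1, 2, 3, 8, 10, 11}
A − ((A − B)^c ∩ (B ∩ (C ∪ B))^c) = {5, 7}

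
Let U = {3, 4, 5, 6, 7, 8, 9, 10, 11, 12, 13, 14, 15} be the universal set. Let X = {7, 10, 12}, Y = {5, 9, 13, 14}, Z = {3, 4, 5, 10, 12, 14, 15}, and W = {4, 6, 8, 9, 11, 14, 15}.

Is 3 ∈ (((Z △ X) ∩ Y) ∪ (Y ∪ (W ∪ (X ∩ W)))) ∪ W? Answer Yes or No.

No

3 ∈ Z and 3 ∉ X, so 3 ∈ Z △ X
3 ∈ (Z △ X) and 3 ∉ Y, so 3 ∉ (Z △ X) ∩ Y
3 ∉ X and 3 ∉ W, so 3 ∉ X ∩ W
3 ∉ W and 3 ∉ (X ∩ W), so 3 ∉ W ∪ (X ∩ W)
3 ∉ Y and 3 ∉ (W ∪ (X ∩ W)), so 3 ∉ Y ∪ (W ∪ (X ∩ W))
3 ∉ ((Z △ X) ∩ Y) and 3 ∉ (Y ∪ (W ∪ (X ∩ W))), so 3 ∉ ((Z △ X) ∩ Y) ∪ (Y ∪ (W ∪ (X ∩ W)))
3 ∉ (((Z △ X) ∩ Y) ∪ (Y ∪ (W ∪ (X ∩ W)))) and 3 ∉ W, so 3 ∉ (((Z △ X) ∩ Y) ∪ (Y ∪ (W ∪ (X ∩ W)))) ∪ W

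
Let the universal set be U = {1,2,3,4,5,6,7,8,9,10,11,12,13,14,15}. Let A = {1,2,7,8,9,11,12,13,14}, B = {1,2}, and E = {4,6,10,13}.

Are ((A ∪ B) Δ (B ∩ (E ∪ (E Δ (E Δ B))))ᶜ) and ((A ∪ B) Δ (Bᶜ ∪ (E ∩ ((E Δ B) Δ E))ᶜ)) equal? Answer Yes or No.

A ∪ B = {1,2,7,8,9,11,12,13,14}
E Δ B = {1,2,4,6,10,13}
E Δ (E Δ B) = {1,2}
E ∪ (E Δ (E Δ B)) = {1,2,4,6,10,13}
B ∩ (E ∪ (E Δ (E Δ B))) = {1,2}
(B ∩ (E ∪ (E Δ (E Δ B))))ᶜ = {3,4,5,6,7,8,9,10,11,12,13,14,15}
(A ∪ B) Δ (B ∩ (E ∪ (E Δ (E Δ B))))ᶜ = {1,2,3,4,5,6,10,15}
Bᶜ = {3,4,5,6,7,8,9,10,11,12,13,14,15}
(E Δ B) Δ E = {1,2}
E ∩ ((E Δ B) Δ E) = {}
(E ∩ ((E Δ B) Δ E))ᶜ = {1,2,3,4,5,6,7,8,9,10,11,12,13,14,15}
Bᶜ ∪ (E ∩ ((E Δ B) Δ E))ᶜ = {1,2,3,4,5,6,7,8,9,10,11,12,13,14,15}
(A ∪ B) Δ (Bᶜ ∪ (E ∩ ((E Δ B) Δ E))ᶜ) = {3,4,5,6,10,15}
1 ∈ (A ∪ B) Δ (B ∩ (E ∪ (E Δ (E Δ B))))ᶜ but 1 ∉ (A ∪ B) Δ (Bᶜ ∪ (E ∩ ((E Δ B) Δ E))ᶜ), so they differ.

No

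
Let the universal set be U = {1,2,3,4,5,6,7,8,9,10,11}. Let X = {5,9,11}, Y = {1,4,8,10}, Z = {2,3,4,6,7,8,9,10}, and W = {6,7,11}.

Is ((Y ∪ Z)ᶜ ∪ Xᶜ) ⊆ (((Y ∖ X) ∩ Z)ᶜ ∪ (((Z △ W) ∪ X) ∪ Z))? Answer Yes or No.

Yes

Y ∪ Z = {1,2,3,4,6,7,8,9,10}
(Y ∪ Z)ᶜ = {5,11}
Xᶜ = {1,2,3,4,6,7,8,10}
(Y ∪ Z)ᶜ ∪ Xᶜ = {1,2,3,4,5,6,7,8,10,11}
Y ∖ X = {1,4,8,10}
(Y ∖ X) ∩ Z = {4,8,10}
((Y ∖ X) ∩ Z)ᶜ = {1,2,3,5,6,7,9,11}
Z △ W = {2,3,4,8,9,10,11}
(Z △ W) ∪ X = {2,3,4,5,8,9,10,11}
((Z △ W) ∪ X) ∪ Z = {2,3,4,5,6,7,8,9,10,11}
((Y ∖ X) ∩ Z)ᶜ ∪ (((Z △ W) ∪ X) ∪ Z) = {1,2,3,4,5,6,7,8,9,10,11}
Every element of {1,2,3,4,5,6,7,8,10,11} is in {1,2,3,4,5,6,7,8,9,10,11}, so (Y ∪ Z)ᶜ ∪ Xᶜ ⊆ ((Y ∖ X) ∩ Z)ᶜ ∪ (((Z △ W) ∪ X) ∪ Z).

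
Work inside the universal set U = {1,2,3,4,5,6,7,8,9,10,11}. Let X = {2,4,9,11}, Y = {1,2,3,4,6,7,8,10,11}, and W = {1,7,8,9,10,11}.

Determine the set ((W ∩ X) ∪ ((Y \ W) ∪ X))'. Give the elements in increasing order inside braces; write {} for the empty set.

W ∩ X = {9,11}
Y \ W = {2,3,4,6}
(Y \ W) ∪ X = {2,3,4,6,9,11}
(W ∩ X) ∪ ((Y \ W) ∪ X) = {2,3,4,6,9,11}
((W ∩ X) ∪ ((Y \ W) ∪ X))' = {1,5,7,8,10}

{1,5,7,8,10}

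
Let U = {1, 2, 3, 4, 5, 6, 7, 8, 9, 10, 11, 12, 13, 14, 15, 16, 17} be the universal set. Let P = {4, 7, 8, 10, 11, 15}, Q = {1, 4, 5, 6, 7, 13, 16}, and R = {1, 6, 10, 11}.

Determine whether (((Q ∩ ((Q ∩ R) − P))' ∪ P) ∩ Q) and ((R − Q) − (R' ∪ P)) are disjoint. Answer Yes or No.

Yes

Q ∩ R = {1, 6}
(Q ∩ R) − P = {1, 6}
Q ∩ ((Q ∩ R) − P) = {1, 6}
(Q ∩ ((Q ∩ R) − P))' = {2, 3, 4, 5, 7, 8, 9, 10, 11, 12, 13, 14, 15, 16, 17}
(Q ∩ ((Q ∩ R) − P))' ∪ P = {2, 3, 4, 5, 7, 8, 9, 10, 11, 12, 13, 14, 15, 16, 17}
((Q ∩ ((Q ∩ R) − P))' ∪ P) ∩ Q = {4, 5, 7, 13, 16}
R − Q = {10, 11}
R' = {2, 3, 4, 5, 7, 8, 9, 12, 13, 14, 15, 16, 17}
R' ∪ P = {2, 3, 4, 5, 7, 8, 9, 10, 11, 12, 13, 14, 15, 16, 17}
(R − Q) − (R' ∪ P) = {}
{4, 5, 7, 13, 16} and {} share no elements.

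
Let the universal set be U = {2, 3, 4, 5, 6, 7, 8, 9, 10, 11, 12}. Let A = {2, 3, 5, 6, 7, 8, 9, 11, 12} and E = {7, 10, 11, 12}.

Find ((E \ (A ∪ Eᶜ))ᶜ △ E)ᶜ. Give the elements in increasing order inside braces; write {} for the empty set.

Eᶜ = {2, 3, 4, 5, 6, 8, 9}
A ∪ Eᶜ = {2, 3, 4, 5, 6, 7, 8, 9, 11, 12}
E \ (A ∪ Eᶜ) = {10}
(E \ (A ∪ Eᶜ))ᶜ = {2, 3, 4, 5, 6, 7, 8, 9, 11, 12}
(E \ (A ∪ Eᶜ))ᶜ △ E = {2, 3, 4, 5, 6, 8, 9, 10}
((E \ (A ∪ Eᶜ))ᶜ △ E)ᶜ = {7, 11, 12}

{7, 11, 12}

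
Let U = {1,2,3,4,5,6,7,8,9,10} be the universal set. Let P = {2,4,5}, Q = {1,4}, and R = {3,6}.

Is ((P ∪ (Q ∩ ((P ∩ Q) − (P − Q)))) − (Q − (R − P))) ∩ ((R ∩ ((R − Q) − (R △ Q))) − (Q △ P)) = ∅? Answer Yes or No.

Yes

P ∩ Q = {4}
P − Q = {2,5}
(P ∩ Q) − (P − Q) = {4}
Q ∩ ((P ∩ Q) − (P − Q)) = {4}
P ∪ (Q ∩ ((P ∩ Q) − (P − Q))) = {2,4,5}
R − P = {3,6}
Q − (R − P) = {1,4}
(P ∪ (Q ∩ ((P ∩ Q) − (P − Q)))) − (Q − (R − P)) = {2,5}
R − Q = {3,6}
R △ Q = {1,3,4,6}
(R − Q) − (R △ Q) = {}
R ∩ ((R − Q) − (R △ Q)) = {}
Q △ P = {1,2,5}
(R ∩ ((R − Q) − (R △ Q))) − (Q △ P) = {}
{2,5} and {} share no elements.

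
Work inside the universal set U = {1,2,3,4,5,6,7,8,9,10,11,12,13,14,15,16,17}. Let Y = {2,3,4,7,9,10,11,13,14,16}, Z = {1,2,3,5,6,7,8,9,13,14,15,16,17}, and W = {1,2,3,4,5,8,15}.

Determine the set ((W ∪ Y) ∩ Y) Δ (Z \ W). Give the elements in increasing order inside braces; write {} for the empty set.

{2,3,4,6,10,11,17}

W ∪ Y = {1,2,3,4,5,7,8,9,10,11,13,14,15,16}
(W ∪ Y) ∩ Y = {2,3,4,7,9,10,11,13,14,16}
Z \ W = {6,7,9,13,14,16,17}
((W ∪ Y) ∩ Y) Δ (Z \ W) = {2,3,4,6,10,11,17}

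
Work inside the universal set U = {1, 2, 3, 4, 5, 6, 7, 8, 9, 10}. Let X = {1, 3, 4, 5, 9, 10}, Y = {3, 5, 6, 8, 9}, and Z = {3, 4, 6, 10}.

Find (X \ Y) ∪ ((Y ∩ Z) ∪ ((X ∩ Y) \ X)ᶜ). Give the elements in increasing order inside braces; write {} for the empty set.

{1, 2, 3, 4, 5, 6, 7, 8, 9, 10}

X \ Y = {1, 4, 10}
Y ∩ Z = {3, 6}
X ∩ Y = {3, 5, 9}
(X ∩ Y) \ X = {}
((X ∩ Y) \ X)ᶜ = {1, 2, 3, 4, 5, 6, 7, 8, 9, 10}
(Y ∩ Z) ∪ ((X ∩ Y) \ X)ᶜ = {1, 2, 3, 4, 5, 6, 7, 8, 9, 10}
(X \ Y) ∪ ((Y ∩ Z) ∪ ((X ∩ Y) \ X)ᶜ) = {1, 2, 3, 4, 5, 6, 7, 8, 9, 10}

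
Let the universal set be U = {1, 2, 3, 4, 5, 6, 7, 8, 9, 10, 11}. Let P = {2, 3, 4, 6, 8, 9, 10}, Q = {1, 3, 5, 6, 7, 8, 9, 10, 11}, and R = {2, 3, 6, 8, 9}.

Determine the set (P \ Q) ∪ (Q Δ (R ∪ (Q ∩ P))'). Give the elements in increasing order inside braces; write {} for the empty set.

P \ Q = {2, 4}
Q ∩ P = {3, 6, 8, 9, 10}
R ∪ (Q ∩ P) = {2, 3, 6, 8, 9, 10}
(R ∪ (Q ∩ P))' = {1, 4, 5, 7, 11}
Q Δ (R ∪ (Q ∩ P))' = {3, 4, 6, 8, 9, 10}
(P \ Q) ∪ (Q Δ (R ∪ (Q ∩ P))') = {2, 3, 4, 6, 8, 9, 10}

{2, 3, 4, 6, 8, 9, 10}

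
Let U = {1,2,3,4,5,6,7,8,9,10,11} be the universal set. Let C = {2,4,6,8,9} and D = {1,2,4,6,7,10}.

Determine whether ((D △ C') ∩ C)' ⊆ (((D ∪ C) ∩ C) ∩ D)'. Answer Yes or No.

Yes

C' = {1,3,5,7,10,11}
D △ C' = {2,3,4,5,6,11}
(D △ C') ∩ C = {2,4,6}
((D △ C') ∩ C)' = {1,3,5,7,8,9,10,11}
D ∪ C = {1,2,4,6,7,8,9,10}
(D ∪ C) ∩ C = {2,4,6,8,9}
((D ∪ C) ∩ C) ∩ D = {2,4,6}
(((D ∪ C) ∩ C) ∩ D)' = {1,3,5,7,8,9,10,11}
Every element of {1,3,5,7,8,9,10,11} is in {1,3,5,7,8,9,10,11}, so ((D △ C') ∩ C)' ⊆ (((D ∪ C) ∩ C) ∩ D)'.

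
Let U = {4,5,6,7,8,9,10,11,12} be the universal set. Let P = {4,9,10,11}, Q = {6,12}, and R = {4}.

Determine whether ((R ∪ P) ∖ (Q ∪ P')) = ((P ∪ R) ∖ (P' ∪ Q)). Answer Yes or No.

Yes

R ∪ P = {4,9,10,11}
P' = {5,6,7,8,12}
Q ∪ P' = {5,6,7,8,12}
(R ∪ P) ∖ (Q ∪ P') = {4,9,10,11}
P ∪ R = {4,9,10,11}
P' ∪ Q = {5,6,7,8,12}
(P ∪ R) ∖ (P' ∪ Q) = {4,9,10,11}
Both equal {4,9,10,11}, so (R ∪ P) ∖ (Q ∪ P') = (P ∪ R) ∖ (P' ∪ Q).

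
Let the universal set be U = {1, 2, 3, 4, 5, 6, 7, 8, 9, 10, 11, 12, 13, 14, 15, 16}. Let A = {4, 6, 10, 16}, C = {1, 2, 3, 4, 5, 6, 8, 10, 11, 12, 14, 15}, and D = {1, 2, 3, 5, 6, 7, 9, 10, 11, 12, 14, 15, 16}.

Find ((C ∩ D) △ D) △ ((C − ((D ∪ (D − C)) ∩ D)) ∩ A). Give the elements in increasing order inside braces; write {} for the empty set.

C ∩ D = {1, 2, 3, 5, 6, 10, 11, 12, 14, 15}
(C ∩ D) △ D = {7, 9, 16}
D − C = {7, 9, 16}
D ∪ (D − C) = {1, 2, 3, 5, 6, 7, 9, 10, 11, 12, 14, 15, 16}
(D ∪ (D − C)) ∩ D = {1, 2, 3, 5, 6, 7, 9, 10, 11, 12, 14, 15, 16}
C − ((D ∪ (D − C)) ∩ D) = {4, 8}
(C − ((D ∪ (D − C)) ∩ D)) ∩ A = {4}
((C ∩ D) △ D) △ ((C − ((D ∪ (D − C)) ∩ D)) ∩ A) = {4, 7, 9, 16}

{4, 7, 9, 16}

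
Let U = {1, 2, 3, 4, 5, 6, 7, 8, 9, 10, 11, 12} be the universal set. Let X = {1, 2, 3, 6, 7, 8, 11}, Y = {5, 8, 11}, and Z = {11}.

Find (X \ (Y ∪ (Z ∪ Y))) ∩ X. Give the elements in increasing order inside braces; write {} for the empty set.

Z ∪ Y = {5, 8, 11}
Y ∪ (Z ∪ Y) = {5, 8, 11}
X \ (Y ∪ (Z ∪ Y)) = {1, 2, 3, 6, 7}
(X \ (Y ∪ (Z ∪ Y))) ∩ X = {1, 2, 3, 6, 7}

{1, 2, 3, 6, 7}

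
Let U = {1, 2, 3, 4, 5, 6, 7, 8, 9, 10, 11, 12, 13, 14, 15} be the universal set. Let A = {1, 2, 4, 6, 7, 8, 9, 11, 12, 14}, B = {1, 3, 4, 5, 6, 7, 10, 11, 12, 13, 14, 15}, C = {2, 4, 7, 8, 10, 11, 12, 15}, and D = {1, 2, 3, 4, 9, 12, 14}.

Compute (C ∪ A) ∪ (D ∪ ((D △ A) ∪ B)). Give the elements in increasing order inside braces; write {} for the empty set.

{1, 2, 3, 4, 5, 6, 7, 8, 9, 10, 11, 12, 13, 14, 15}

C ∪ A = {1, 2, 4, 6, 7, 8, 9, 10, 11, 12, 14, 15}
D △ A = {3, 6, 7, 8, 11}
(D △ A) ∪ B = {1, 3, 4, 5, 6, 7, 8, 10, 11, 12, 13, 14, 15}
D ∪ ((D △ A) ∪ B) = {1, 2, 3, 4, 5, 6, 7, 8, 9, 10, 11, 12, 13, 14, 15}
(C ∪ A) ∪ (D ∪ ((D △ A) ∪ B)) = {1, 2, 3, 4, 5, 6, 7, 8, 9, 10, 11, 12, 13, 14, 15}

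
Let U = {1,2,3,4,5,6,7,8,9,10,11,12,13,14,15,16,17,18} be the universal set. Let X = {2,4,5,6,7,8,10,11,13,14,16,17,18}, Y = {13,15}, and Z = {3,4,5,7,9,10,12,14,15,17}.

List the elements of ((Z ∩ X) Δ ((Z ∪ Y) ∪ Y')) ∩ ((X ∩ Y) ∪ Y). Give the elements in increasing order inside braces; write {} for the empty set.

Z ∩ X = {4,5,7,10,14,17}
Z ∪ Y = {3,4,5,7,9,10,12,13,14,15,17}
Y' = {1,2,3,4,5,6,7,8,9,10,11,12,14,16,17,18}
(Z ∪ Y) ∪ Y' = {1,2,3,4,5,6,7,8,9,10,11,12,13,14,15,16,17,18}
(Z ∩ X) Δ ((Z ∪ Y) ∪ Y') = {1,2,3,6,8,9,11,12,13,15,16,18}
X ∩ Y = {13}
(X ∩ Y) ∪ Y = {13,15}
((Z ∩ X) Δ ((Z ∪ Y) ∪ Y')) ∩ ((X ∩ Y) ∪ Y) = {13,15}

{13,15}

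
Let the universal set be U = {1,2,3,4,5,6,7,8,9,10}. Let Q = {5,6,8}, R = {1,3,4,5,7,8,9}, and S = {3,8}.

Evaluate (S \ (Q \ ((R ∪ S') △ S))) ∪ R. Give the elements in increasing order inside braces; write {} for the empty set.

S' = {1,2,4,5,6,7,9,10}
R ∪ S' = {1,2,3,4,5,6,7,8,9,10}
(R ∪ S') △ S = {1,2,4,5,6,7,9,10}
Q \ ((R ∪ S') △ S) = {8}
S \ (Q \ ((R ∪ S') △ S)) = {3}
(S \ (Q \ ((R ∪ S') △ S))) ∪ R = {1,3,4,5,7,8,9}

{1,3,4,5,7,8,9}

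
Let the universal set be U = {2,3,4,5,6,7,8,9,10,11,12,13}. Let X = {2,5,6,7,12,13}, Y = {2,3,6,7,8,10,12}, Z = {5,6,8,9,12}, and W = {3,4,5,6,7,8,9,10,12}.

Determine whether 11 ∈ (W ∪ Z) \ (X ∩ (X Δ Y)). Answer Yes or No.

No

11 ∉ W and 11 ∉ Z, so 11 ∉ W ∪ Z
11 ∉ X and 11 ∉ Y, so 11 ∉ X Δ Y
11 ∉ X and 11 ∉ (X Δ Y), so 11 ∉ X ∩ (X Δ Y)
11 ∉ (W ∪ Z) and 11 ∉ (X ∩ (X Δ Y)), so 11 ∉ (W ∪ Z) \ (X ∩ (X Δ Y))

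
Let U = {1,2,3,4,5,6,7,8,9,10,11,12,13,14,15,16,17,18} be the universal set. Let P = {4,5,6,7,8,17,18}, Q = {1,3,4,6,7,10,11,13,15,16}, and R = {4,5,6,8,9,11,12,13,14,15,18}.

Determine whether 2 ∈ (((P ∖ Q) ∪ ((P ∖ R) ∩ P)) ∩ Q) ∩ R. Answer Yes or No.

2 ∉ P and 2 ∉ Q, so 2 ∉ P ∖ Q
2 ∉ P and 2 ∉ R, so 2 ∉ P ∖ R
2 ∉ (P ∖ R) and 2 ∉ P, so 2 ∉ (P ∖ R) ∩ P
2 ∉ (P ∖ Q) and 2 ∉ ((P ∖ R) ∩ P), so 2 ∉ (P ∖ Q) ∪ ((P ∖ R) ∩ P)
2 ∉ ((P ∖ Q) ∪ ((P ∖ R) ∩ P)) and 2 ∉ Q, so 2 ∉ ((P ∖ Q) ∪ ((P ∖ R) ∩ P)) ∩ Q
2 ∉ (((P ∖ Q) ∪ ((P ∖ R) ∩ P)) ∩ Q) and 2 ∉ R, so 2 ∉ (((P ∖ Q) ∪ ((P ∖ R) ∩ P)) ∩ Q) ∩ R

No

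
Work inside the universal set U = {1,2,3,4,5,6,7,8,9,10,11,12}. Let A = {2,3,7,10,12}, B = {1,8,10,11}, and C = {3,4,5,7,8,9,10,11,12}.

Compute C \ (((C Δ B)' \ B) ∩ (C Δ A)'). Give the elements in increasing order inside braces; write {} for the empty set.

C Δ B = {1,3,4,5,7,9,12}
(C Δ B)' = {2,6,8,10,11}
(C Δ B)' \ B = {2,6}
C Δ A = {2,4,5,8,9,11}
(C Δ A)' = {1,3,6,7,10,12}
((C Δ B)' \ B) ∩ (C Δ A)' = {6}
C \ (((C Δ B)' \ B) ∩ (C Δ A)') = {3,4,5,7,8,9,10,11,12}

{3,4,5,7,8,9,10,11,12}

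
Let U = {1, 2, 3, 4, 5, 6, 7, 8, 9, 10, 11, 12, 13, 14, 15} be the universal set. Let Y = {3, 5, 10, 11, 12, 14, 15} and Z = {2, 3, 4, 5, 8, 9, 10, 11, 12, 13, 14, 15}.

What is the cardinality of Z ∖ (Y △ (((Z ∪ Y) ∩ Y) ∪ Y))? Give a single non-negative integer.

12

Z ∪ Y = {2, 3, 4, 5, 8, 9, 10, 11, 12, 13, 14, 15}
(Z ∪ Y) ∩ Y = {3, 5, 10, 11, 12, 14, 15}
((Z ∪ Y) ∩ Y) ∪ Y = {3, 5, 10, 11, 12, 14, 15}
Y △ (((Z ∪ Y) ∩ Y) ∪ Y) = {}
Z ∖ (Y △ (((Z ∪ Y) ∩ Y) ∪ Y)) = {2, 3, 4, 5, 8, 9, 10, 11, 12, 13, 14, 15}
|Z ∖ (Y △ (((Z ∪ Y) ∩ Y) ∪ Y))| = 12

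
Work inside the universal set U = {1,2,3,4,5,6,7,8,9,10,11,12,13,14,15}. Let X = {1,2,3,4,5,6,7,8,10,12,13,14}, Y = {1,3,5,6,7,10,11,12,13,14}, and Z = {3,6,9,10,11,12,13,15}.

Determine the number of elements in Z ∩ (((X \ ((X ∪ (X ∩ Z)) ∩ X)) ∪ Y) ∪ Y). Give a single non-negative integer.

X ∩ Z = {3,6,10,12,13}
X ∪ (X ∩ Z) = {1,2,3,4,5,6,7,8,10,12,13,14}
(X ∪ (X ∩ Z)) ∩ X = {1,2,3,4,5,6,7,8,10,12,13,14}
X \ ((X ∪ (X ∩ Z)) ∩ X) = {}
(X \ ((X ∪ (X ∩ Z)) ∩ X)) ∪ Y = {1,3,5,6,7,10,11,12,13,14}
((X \ ((X ∪ (X ∩ Z)) ∩ X)) ∪ Y) ∪ Y = {1,3,5,6,7,10,11,12,13,14}
Z ∩ (((X \ ((X ∪ (X ∩ Z)) ∩ X)) ∪ Y) ∪ Y) = {3,6,10,11,12,13}
|Z ∩ (((X \ ((X ∪ (X ∩ Z)) ∩ X)) ∪ Y) ∪ Y)| = 6

6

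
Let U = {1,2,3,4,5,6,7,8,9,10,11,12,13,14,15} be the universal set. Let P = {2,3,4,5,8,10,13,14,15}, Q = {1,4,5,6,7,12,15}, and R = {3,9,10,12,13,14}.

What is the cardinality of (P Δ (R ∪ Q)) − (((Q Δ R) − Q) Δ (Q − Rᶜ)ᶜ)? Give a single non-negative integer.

2

R ∪ Q = {1,3,4,5,6,7,9,10,12,13,14,15}
P Δ (R ∪ Q) = {1,2,6,7,8,9,12}
Q Δ R = {1,3,4,5,6,7,9,10,13,14,15}
(Q Δ R) − Q = {3,9,10,13,14}
Rᶜ = {1,2,4,5,6,7,8,11,15}
Q − Rᶜ = {12}
(Q − Rᶜ)ᶜ = {1,2,3,4,5,6,7,8,9,10,11,13,14,15}
((Q Δ R) − Q) Δ (Q − Rᶜ)ᶜ = {1,2,4,5,6,7,8,11,15}
(P Δ (R ∪ Q)) − (((Q Δ R) − Q) Δ (Q − Rᶜ)ᶜ) = {9,12}
|(P Δ (R ∪ Q)) − (((Q Δ R) − Q) Δ (Q − Rᶜ)ᶜ)| = 2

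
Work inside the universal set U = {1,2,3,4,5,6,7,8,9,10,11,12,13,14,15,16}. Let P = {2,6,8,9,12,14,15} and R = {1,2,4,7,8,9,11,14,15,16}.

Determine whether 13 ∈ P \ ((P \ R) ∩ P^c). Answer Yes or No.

13 ∉ P and 13 ∉ R, so 13 ∉ P \ R
13 ∉ P, so 13 ∈ P^c
13 ∉ (P \ R) and 13 ∈ P^c, so 13 ∉ (P \ R) ∩ P^c
13 ∉ P and 13 ∉ ((P \ R) ∩ P^c), so 13 ∉ P \ ((P \ R) ∩ P^c)

No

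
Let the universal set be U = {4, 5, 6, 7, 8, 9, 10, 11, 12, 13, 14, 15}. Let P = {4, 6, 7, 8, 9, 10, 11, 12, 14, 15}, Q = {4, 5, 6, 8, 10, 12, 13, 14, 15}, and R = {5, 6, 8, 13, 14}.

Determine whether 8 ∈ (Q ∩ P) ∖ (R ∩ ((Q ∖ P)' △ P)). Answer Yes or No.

8 ∈ Q and 8 ∈ P, so 8 ∈ Q ∩ P
8 ∈ Q and 8 ∈ P, so 8 ∉ Q ∖ P
8 ∈ (Q ∖ P)' since 8 ∉ (Q ∖ P)
8 ∈ (Q ∖ P)' and 8 ∈ P, so 8 ∉ (Q ∖ P)' △ P
8 ∈ R and 8 ∉ ((Q ∖ P)' △ P), so 8 ∉ R ∩ ((Q ∖ P)' △ P)
8 ∈ (Q ∩ P) and 8 ∉ (R ∩ ((Q ∖ P)' △ P)), so 8 ∈ (Q ∩ P) ∖ (R ∩ ((Q ∖ P)' △ P))

Yes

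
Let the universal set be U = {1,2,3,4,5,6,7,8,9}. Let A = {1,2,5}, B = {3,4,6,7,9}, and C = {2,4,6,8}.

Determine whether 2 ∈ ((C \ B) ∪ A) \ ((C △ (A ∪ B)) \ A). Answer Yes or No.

2 ∈ C and 2 ∉ B, so 2 ∈ C \ B
2 ∈ (C \ B) and 2 ∈ A, so 2 ∈ (C \ B) ∪ A
2 ∈ A and 2 ∉ B, so 2 ∈ A ∪ B
2 ∈ C and 2 ∈ (A ∪ B), so 2 ∉ C △ (A ∪ B)
2 ∉ (C △ (A ∪ B)) and 2 ∈ A, so 2 ∉ (C △ (A ∪ B)) \ A
2 ∈ ((C \ B) ∪ A) and 2 ∉ ((C △ (A ∪ B)) \ A), so 2 ∈ ((C \ B) ∪ A) \ ((C △ (A ∪ B)) \ A)

Yes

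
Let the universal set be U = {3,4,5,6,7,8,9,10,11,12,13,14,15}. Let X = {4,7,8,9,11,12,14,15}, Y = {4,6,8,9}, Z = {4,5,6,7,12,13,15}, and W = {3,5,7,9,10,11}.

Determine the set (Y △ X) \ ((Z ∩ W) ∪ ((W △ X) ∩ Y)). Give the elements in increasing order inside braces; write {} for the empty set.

{6,11,12,14,15}

Y △ X = {6,7,11,12,14,15}
Z ∩ W = {5,7}
W △ X = {3,4,5,8,10,12,14,15}
(W △ X) ∩ Y = {4,8}
(Z ∩ W) ∪ ((W △ X) ∩ Y) = {4,5,7,8}
(Y △ X) \ ((Z ∩ W) ∪ ((W △ X) ∩ Y)) = {6,11,12,14,15}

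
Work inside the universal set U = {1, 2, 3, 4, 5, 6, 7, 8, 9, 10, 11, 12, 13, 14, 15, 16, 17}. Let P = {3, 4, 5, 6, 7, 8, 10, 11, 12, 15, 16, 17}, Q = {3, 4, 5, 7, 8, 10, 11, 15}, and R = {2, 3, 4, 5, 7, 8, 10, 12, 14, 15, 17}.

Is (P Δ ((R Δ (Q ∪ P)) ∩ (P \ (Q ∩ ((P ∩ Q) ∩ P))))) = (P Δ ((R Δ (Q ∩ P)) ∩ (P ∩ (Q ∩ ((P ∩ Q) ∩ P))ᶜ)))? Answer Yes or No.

Q ∪ P = {3, 4, 5, 6, 7, 8, 10, 11, 12, 15, 16, 17}
R Δ (Q ∪ P) = {2, 6, 11, 14, 16}
P ∩ Q = {3, 4, 5, 7, 8, 10, 11, 15}
(P ∩ Q) ∩ P = {3, 4, 5, 7, 8, 10, 11, 15}
Q ∩ ((P ∩ Q) ∩ P) = {3, 4, 5, 7, 8, 10, 11, 15}
P \ (Q ∩ ((P ∩ Q) ∩ P)) = {6, 12, 16, 17}
(R Δ (Q ∪ P)) ∩ (P \ (Q ∩ ((P ∩ Q) ∩ P))) = {6, 16}
P Δ ((R Δ (Q ∪ P)) ∩ (P \ (Q ∩ ((P ∩ Q) ∩ P)))) = {3, 4, 5, 7, 8, 10, 11, 12, 15, 17}
Q ∩ P = {3, 4, 5, 7, 8, 10, 11, 15}
R Δ (Q ∩ P) = {2, 11, 12, 14, 17}
(Q ∩ ((P ∩ Q) ∩ P))ᶜ = {1, 2, 6, 9, 12, 13, 14, 16, 17}
P ∩ (Q ∩ ((P ∩ Q) ∩ P))ᶜ = {6, 12, 16, 17}
(R Δ (Q ∩ P)) ∩ (P ∩ (Q ∩ ((P ∩ Q) ∩ P))ᶜ) = {12, 17}
P Δ ((R Δ (Q ∩ P)) ∩ (P ∩ (Q ∩ ((P ∩ Q) ∩ P))ᶜ)) = {3, 4, 5, 6, 7, 8, 10, 11, 15, 16}
6 ∈ P Δ ((R Δ (Q ∩ P)) ∩ (P ∩ (Q ∩ ((P ∩ Q) ∩ P))ᶜ)) but 6 ∉ P Δ ((R Δ (Q ∪ P)) ∩ (P \ (Q ∩ ((P ∩ Q) ∩ P)))), so they differ.

No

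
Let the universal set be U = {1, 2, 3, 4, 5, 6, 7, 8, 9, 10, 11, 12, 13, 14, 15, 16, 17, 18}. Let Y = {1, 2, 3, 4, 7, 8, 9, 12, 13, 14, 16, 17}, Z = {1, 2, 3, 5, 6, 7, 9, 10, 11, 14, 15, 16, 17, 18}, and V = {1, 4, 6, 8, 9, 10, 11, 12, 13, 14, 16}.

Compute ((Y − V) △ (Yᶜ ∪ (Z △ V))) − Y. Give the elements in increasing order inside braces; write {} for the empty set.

{5, 6, 10, 11, 15, 18}

Y − V = {2, 3, 7, 17}
Yᶜ = {5, 6, 10, 11, 15, 18}
Z △ V = {2, 3, 4, 5, 7, 8, 12, 13, 15, 17, 18}
Yᶜ ∪ (Z △ V) = {2, 3, 4, 5, 6, 7, 8, 10, 11, 12, 13, 15, 17, 18}
(Y − V) △ (Yᶜ ∪ (Z △ V)) = {4, 5, 6, 8, 10, 11, 12, 13, 15, 18}
((Y − V) △ (Yᶜ ∪ (Z △ V))) − Y = {5, 6, 10, 11, 15, 18}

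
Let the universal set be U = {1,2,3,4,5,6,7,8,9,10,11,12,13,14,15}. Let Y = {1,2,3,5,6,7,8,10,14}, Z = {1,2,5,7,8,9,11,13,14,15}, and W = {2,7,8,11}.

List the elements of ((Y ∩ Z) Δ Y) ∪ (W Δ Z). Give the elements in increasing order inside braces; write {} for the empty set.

{1,3,5,6,9,10,13,14,15}

Y ∩ Z = {1,2,5,7,8,14}
(Y ∩ Z) Δ Y = {3,6,10}
W Δ Z = {1,5,9,13,14,15}
((Y ∩ Z) Δ Y) ∪ (W Δ Z) = {1,3,5,6,9,10,13,14,15}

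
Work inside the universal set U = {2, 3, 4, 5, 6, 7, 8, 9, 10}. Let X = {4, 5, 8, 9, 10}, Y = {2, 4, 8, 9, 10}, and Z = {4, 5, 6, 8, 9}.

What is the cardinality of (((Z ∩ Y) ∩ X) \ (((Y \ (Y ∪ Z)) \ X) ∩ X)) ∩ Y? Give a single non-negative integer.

3

Z ∩ Y = {4, 8, 9}
(Z ∩ Y) ∩ X = {4, 8, 9}
Y ∪ Z = {2, 4, 5, 6, 8, 9, 10}
Y \ (Y ∪ Z) = {}
(Y \ (Y ∪ Z)) \ X = {}
((Y \ (Y ∪ Z)) \ X) ∩ X = {}
((Z ∩ Y) ∩ X) \ (((Y \ (Y ∪ Z)) \ X) ∩ X) = {4, 8, 9}
(((Z ∩ Y) ∩ X) \ (((Y \ (Y ∪ Z)) \ X) ∩ X)) ∩ Y = {4, 8, 9}
|(((Z ∩ Y) ∩ X) \ (((Y \ (Y ∪ Z)) \ X) ∩ X)) ∩ Y| = 3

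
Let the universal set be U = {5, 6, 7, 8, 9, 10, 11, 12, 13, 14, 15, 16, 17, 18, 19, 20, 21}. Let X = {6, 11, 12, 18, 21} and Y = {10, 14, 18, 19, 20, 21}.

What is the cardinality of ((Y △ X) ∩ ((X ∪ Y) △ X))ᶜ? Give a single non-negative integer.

13

Y △ X = {6, 10, 11, 12, 14, 19, 20}
X ∪ Y = {6, 10, 11, 12, 14, 18, 19, 20, 21}
(X ∪ Y) △ X = {10, 14, 19, 20}
(Y △ X) ∩ ((X ∪ Y) △ X) = {10, 14, 19, 20}
((Y △ X) ∩ ((X ∪ Y) △ X))ᶜ = {5, 6, 7, 8, 9, 11, 12, 13, 15, 16, 17, 18, 21}
|((Y △ X) ∩ ((X ∪ Y) △ X))ᶜ| = 13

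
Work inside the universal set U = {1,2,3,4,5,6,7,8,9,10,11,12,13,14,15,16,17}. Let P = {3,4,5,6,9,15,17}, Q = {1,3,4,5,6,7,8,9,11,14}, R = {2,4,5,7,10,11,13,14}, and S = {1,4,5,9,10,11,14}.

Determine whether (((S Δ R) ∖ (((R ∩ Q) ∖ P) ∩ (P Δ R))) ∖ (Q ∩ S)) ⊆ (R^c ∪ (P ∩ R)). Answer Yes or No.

S Δ R = {1,2,7,9,13}
R ∩ Q = {4,5,7,11,14}
(R ∩ Q) ∖ P = {7,11,14}
P Δ R = {2,3,6,7,9,10,11,13,14,15,17}
((R ∩ Q) ∖ P) ∩ (P Δ R) = {7,11,14}
(S Δ R) ∖ (((R ∩ Q) ∖ P) ∩ (P Δ R)) = {1,2,9,13}
Q ∩ S = {1,4,5,9,11,14}
((S Δ R) ∖ (((R ∩ Q) ∖ P) ∩ (P Δ R))) ∖ (Q ∩ S) = {2,13}
R^c = {1,3,6,8,9,12,15,16,17}
P ∩ R = {4,5}
R^c ∪ (P ∩ R) = {1,3,4,5,6,8,9,12,15,16,17}
2 ∈ ((S Δ R) ∖ (((R ∩ Q) ∖ P) ∩ (P Δ R))) ∖ (Q ∩ S) but 2 ∉ R^c ∪ (P ∩ R), so the inclusion fails.

No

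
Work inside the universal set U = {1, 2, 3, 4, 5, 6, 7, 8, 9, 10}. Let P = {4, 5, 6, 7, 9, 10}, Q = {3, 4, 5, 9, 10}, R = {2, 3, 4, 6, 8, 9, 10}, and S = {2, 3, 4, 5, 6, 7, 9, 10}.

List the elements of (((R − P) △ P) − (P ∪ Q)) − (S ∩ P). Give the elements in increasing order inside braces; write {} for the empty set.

R − P = {2, 3, 8}
(R − P) △ P = {2, 3, 4, 5, 6, 7, 8, 9, 10}
P ∪ Q = {3, 4, 5, 6, 7, 9, 10}
((R − P) △ P) − (P ∪ Q) = {2, 8}
S ∩ P = {4, 5, 6, 7, 9, 10}
(((R − P) △ P) − (P ∪ Q)) − (S ∩ P) = {2, 8}

{2, 8}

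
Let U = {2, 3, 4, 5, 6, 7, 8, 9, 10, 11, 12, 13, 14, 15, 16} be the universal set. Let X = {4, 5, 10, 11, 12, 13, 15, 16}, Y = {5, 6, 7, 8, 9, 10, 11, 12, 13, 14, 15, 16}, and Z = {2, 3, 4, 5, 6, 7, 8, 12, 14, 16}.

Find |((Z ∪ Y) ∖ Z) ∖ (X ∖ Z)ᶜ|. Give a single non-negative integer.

4

Z ∪ Y = {2, 3, 4, 5, 6, 7, 8, 9, 10, 11, 12, 13, 14, 15, 16}
(Z ∪ Y) ∖ Z = {9, 10, 11, 13, 15}
X ∖ Z = {10, 11, 13, 15}
(X ∖ Z)ᶜ = {2, 3, 4, 5, 6, 7, 8, 9, 12, 14, 16}
((Z ∪ Y) ∖ Z) ∖ (X ∖ Z)ᶜ = {10, 11, 13, 15}
|((Z ∪ Y) ∖ Z) ∖ (X ∖ Z)ᶜ| = 4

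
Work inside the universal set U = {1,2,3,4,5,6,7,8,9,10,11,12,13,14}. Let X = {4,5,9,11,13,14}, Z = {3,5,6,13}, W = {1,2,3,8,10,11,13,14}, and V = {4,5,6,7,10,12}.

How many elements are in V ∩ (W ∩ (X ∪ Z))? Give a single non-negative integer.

0

X ∪ Z = {3,4,5,6,9,11,13,14}
W ∩ (X ∪ Z) = {3,11,13,14}
V ∩ (W ∩ (X ∪ Z)) = {}
|V ∩ (W ∩ (X ∪ Z))| = 0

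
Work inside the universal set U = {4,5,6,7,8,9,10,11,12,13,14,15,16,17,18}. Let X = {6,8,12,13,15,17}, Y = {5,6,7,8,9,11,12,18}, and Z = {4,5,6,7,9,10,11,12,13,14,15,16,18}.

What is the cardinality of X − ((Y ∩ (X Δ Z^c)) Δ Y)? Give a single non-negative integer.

Z^c = {8,17}
X Δ Z^c = {6,12,13,15}
Y ∩ (X Δ Z^c) = {6,12}
(Y ∩ (X Δ Z^c)) Δ Y = {5,7,8,9,11,18}
X − ((Y ∩ (X Δ Z^c)) Δ Y) = {6,12,13,15,17}
|X − ((Y ∩ (X Δ Z^c)) Δ Y)| = 5

5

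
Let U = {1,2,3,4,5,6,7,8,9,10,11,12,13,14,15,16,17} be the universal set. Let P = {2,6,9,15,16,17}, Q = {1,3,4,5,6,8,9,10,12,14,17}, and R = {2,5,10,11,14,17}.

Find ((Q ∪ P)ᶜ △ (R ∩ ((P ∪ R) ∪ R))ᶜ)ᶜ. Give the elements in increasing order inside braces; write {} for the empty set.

Q ∪ P = {1,2,3,4,5,6,8,9,10,12,14,15,16,17}
(Q ∪ P)ᶜ = {7,11,13}
P ∪ R = {2,5,6,9,10,11,14,15,16,17}
(P ∪ R) ∪ R = {2,5,6,9,10,11,14,15,16,17}
R ∩ ((P ∪ R) ∪ R) = {2,5,10,11,14,17}
(R ∩ ((P ∪ R) ∪ R))ᶜ = {1,3,4,6,7,8,9,12,13,15,16}
(Q ∪ P)ᶜ △ (R ∩ ((P ∪ R) ∪ R))ᶜ = {1,3,4,6,8,9,11,12,15,16}
((Q ∪ P)ᶜ △ (R ∩ ((P ∪ R) ∪ R))ᶜ)ᶜ = {2,5,7,10,13,14,17}

{2,5,7,10,13,14,17}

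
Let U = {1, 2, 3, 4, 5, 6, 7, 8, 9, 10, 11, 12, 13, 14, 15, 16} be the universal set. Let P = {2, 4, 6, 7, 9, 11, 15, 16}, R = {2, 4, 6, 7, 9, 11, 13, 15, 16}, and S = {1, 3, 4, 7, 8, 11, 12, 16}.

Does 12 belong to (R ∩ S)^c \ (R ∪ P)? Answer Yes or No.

12 ∉ R and 12 ∈ S, so 12 ∉ R ∩ S
12 ∈ (R ∩ S)^c since 12 ∉ (R ∩ S)
12 ∉ R and 12 ∉ P, so 12 ∉ R ∪ P
12 ∈ (R ∩ S)^c and 12 ∉ (R ∪ P), so 12 ∈ (R ∩ S)^c \ (R ∪ P)

Yes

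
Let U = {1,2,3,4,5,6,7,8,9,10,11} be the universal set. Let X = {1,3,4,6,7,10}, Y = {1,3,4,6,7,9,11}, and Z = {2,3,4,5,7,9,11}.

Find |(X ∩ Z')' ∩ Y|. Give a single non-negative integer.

5

Z' = {1,6,8,10}
X ∩ Z' = {1,6,10}
(X ∩ Z')' = {2,3,4,5,7,8,9,11}
(X ∩ Z')' ∩ Y = {3,4,7,9,11}
|(X ∩ Z')' ∩ Y| = 5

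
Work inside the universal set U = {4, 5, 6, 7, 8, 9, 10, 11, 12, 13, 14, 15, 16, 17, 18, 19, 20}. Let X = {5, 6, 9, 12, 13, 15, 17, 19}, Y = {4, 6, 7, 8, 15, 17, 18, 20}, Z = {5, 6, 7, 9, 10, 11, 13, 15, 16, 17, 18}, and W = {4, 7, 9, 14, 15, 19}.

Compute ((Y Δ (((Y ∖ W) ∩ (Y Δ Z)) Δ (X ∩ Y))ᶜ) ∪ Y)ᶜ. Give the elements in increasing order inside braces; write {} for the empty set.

{}

Y ∖ W = {6, 8, 17, 18, 20}
Y Δ Z = {4, 5, 8, 9, 10, 11, 13, 16, 20}
(Y ∖ W) ∩ (Y Δ Z) = {8, 20}
X ∩ Y = {6, 15, 17}
((Y ∖ W) ∩ (Y Δ Z)) Δ (X ∩ Y) = {6, 8, 15, 17, 20}
(((Y ∖ W) ∩ (Y Δ Z)) Δ (X ∩ Y))ᶜ = {4, 5, 7, 9, 10, 11, 12, 13, 14, 16, 18, 19}
Y Δ (((Y ∖ W) ∩ (Y Δ Z)) Δ (X ∩ Y))ᶜ = {5, 6, 8, 9, 10, 11, 12, 13, 14, 15, 16, 17, 19, 20}
(Y Δ (((Y ∖ W) ∩ (Y Δ Z)) Δ (X ∩ Y))ᶜ) ∪ Y = {4, 5, 6, 7, 8, 9, 10, 11, 12, 13, 14, 15, 16, 17, 18, 19, 20}
((Y Δ (((Y ∖ W) ∩ (Y Δ Z)) Δ (X ∩ Y))ᶜ) ∪ Y)ᶜ = {}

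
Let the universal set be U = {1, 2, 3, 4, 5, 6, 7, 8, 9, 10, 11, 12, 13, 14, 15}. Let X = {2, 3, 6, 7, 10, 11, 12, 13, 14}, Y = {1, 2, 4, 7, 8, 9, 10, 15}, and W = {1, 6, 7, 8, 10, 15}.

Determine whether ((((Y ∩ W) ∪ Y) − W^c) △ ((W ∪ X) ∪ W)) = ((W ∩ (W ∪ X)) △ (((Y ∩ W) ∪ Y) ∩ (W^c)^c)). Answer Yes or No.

No

Y ∩ W = {1, 7, 8, 10, 15}
(Y ∩ W) ∪ Y = {1, 2, 4, 7, 8, 9, 10, 15}
W^c = {2, 3, 4, 5, 9, 11, 12, 13, 14}
((Y ∩ W) ∪ Y) − W^c = {1, 7, 8, 10, 15}
W ∪ X = {1, 2, 3, 6, 7, 8, 10, 11, 12, 13, 14, 15}
(W ∪ X) ∪ W = {1, 2, 3, 6, 7, 8, 10, 11, 12, 13, 14, 15}
(((Y ∩ W) ∪ Y) − W^c) △ ((W ∪ X) ∪ W) = {2, 3, 6, 11, 12, 13, 14}
W ∩ (W ∪ X) = {1, 6, 7, 8, 10, 15}
(W^c)^c = {1, 6, 7, 8, 10, 15}
((Y ∩ W) ∪ Y) ∩ (W^c)^c = {1, 7, 8, 10, 15}
(W ∩ (W ∪ X)) △ (((Y ∩ W) ∪ Y) ∩ (W^c)^c) = {6}
2 ∈ (((Y ∩ W) ∪ Y) − W^c) △ ((W ∪ X) ∪ W) but 2 ∉ (W ∩ (W ∪ X)) △ (((Y ∩ W) ∪ Y) ∩ (W^c)^c), so they differ.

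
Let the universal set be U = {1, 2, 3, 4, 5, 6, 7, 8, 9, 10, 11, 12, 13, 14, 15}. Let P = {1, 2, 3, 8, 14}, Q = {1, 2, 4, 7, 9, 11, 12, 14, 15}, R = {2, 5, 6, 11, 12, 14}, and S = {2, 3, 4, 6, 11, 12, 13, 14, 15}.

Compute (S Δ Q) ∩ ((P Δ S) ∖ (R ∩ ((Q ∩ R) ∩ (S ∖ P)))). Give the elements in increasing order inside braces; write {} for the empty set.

{1, 6, 13}

S Δ Q = {1, 3, 6, 7, 9, 13}
P Δ S = {1, 4, 6, 8, 11, 12, 13, 15}
Q ∩ R = {2, 11, 12, 14}
S ∖ P = {4, 6, 11, 12, 13, 15}
(Q ∩ R) ∩ (S ∖ P) = {11, 12}
R ∩ ((Q ∩ R) ∩ (S ∖ P)) = {11, 12}
(P Δ S) ∖ (R ∩ ((Q ∩ R) ∩ (S ∖ P))) = {1, 4, 6, 8, 13, 15}
(S Δ Q) ∩ ((P Δ S) ∖ (R ∩ ((Q ∩ R) ∩ (S ∖ P)))) = {1, 6, 13}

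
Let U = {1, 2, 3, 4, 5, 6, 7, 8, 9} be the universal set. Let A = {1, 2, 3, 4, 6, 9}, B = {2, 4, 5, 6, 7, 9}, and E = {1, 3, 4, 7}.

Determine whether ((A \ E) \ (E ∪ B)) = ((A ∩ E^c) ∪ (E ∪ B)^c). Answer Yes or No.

No

A \ E = {2, 6, 9}
E ∪ B = {1, 2, 3, 4, 5, 6, 7, 9}
(A \ E) \ (E ∪ B) = {}
E^c = {2, 5, 6, 8, 9}
A ∩ E^c = {2, 6, 9}
(E ∪ B)^c = {8}
(A ∩ E^c) ∪ (E ∪ B)^c = {2, 6, 8, 9}
2 ∈ (A ∩ E^c) ∪ (E ∪ B)^c but 2 ∉ (A \ E) \ (E ∪ B), so they differ.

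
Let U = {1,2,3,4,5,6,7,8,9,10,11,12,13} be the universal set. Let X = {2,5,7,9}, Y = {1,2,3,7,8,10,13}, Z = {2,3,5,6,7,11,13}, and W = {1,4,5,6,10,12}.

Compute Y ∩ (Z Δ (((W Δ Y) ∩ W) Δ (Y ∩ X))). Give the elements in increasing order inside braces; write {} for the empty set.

{3,13}

W Δ Y = {2,3,4,5,6,7,8,12,13}
(W Δ Y) ∩ W = {4,5,6,12}
Y ∩ X = {2,7}
((W Δ Y) ∩ W) Δ (Y ∩ X) = {2,4,5,6,7,12}
Z Δ (((W Δ Y) ∩ W) Δ (Y ∩ X)) = {3,4,11,12,13}
Y ∩ (Z Δ (((W Δ Y) ∩ W) Δ (Y ∩ X))) = {3,13}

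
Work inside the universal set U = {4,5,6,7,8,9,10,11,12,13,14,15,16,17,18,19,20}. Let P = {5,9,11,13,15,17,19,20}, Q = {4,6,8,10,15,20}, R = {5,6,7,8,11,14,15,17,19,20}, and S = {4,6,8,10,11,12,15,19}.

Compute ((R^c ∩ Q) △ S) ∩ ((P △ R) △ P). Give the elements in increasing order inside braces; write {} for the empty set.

{6,8,11,15,19}

R^c = {4,9,10,12,13,16,18}
R^c ∩ Q = {4,10}
(R^c ∩ Q) △ S = {6,8,11,12,15,19}
P △ R = {6,7,8,9,13,14}
(P △ R) △ P = {5,6,7,8,11,14,15,17,19,20}
((R^c ∩ Q) △ S) ∩ ((P △ R) △ P) = {6,8,11,15,19}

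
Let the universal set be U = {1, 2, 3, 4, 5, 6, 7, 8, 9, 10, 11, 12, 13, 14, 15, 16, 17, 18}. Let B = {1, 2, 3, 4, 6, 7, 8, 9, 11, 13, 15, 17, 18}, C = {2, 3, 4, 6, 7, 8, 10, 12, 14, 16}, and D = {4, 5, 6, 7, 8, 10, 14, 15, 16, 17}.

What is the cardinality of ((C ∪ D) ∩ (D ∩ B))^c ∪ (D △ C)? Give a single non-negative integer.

14

C ∪ D = {2, 3, 4, 5, 6, 7, 8, 10, 12, 14, 15, 16, 17}
D ∩ B = {4, 6, 7, 8, 15, 17}
(C ∪ D) ∩ (D ∩ B) = {4, 6, 7, 8, 15, 17}
((C ∪ D) ∩ (D ∩ B))^c = {1, 2, 3, 5, 9, 10, 11, 12, 13, 14, 16, 18}
D △ C = {2, 3, 5, 12, 15, 17}
((C ∪ D) ∩ (D ∩ B))^c ∪ (D △ C) = {1, 2, 3, 5, 9, 10, 11, 12, 13, 14, 15, 16, 17, 18}
|((C ∪ D) ∩ (D ∩ B))^c ∪ (D △ C)| = 14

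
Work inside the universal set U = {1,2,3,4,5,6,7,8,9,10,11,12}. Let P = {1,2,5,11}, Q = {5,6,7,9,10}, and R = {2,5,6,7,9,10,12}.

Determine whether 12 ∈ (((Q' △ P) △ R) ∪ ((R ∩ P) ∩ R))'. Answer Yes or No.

Yes

12 ∉ Q, so 12 ∈ Q'
12 ∈ Q' and 12 ∉ P, so 12 ∈ Q' △ P
12 ∈ (Q' △ P) and 12 ∈ R, so 12 ∉ (Q' △ P) △ R
12 ∈ R and 12 ∉ P, so 12 ∉ R ∩ P
12 ∉ (R ∩ P) and 12 ∈ R, so 12 ∉ (R ∩ P) ∩ R
12 ∉ ((Q' △ P) △ R) and 12 ∉ ((R ∩ P) ∩ R), so 12 ∉ ((Q' △ P) △ R) ∪ ((R ∩ P) ∩ R)
12 ∈ (((Q' △ P) △ R) ∪ ((R ∩ P) ∩ R))' since 12 ∉ (((Q' △ P) △ R) ∪ ((R ∩ P) ∩ R))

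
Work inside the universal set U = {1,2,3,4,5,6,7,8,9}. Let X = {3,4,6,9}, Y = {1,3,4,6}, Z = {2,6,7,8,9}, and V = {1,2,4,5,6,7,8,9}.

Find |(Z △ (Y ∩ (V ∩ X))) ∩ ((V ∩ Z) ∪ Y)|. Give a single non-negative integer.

V ∩ X = {4,6,9}
Y ∩ (V ∩ X) = {4,6}
Z △ (Y ∩ (V ∩ X)) = {2,4,7,8,9}
V ∩ Z = {2,6,7,8,9}
(V ∩ Z) ∪ Y = {1,2,3,4,6,7,8,9}
(Z △ (Y ∩ (V ∩ X))) ∩ ((V ∩ Z) ∪ Y) = {2,4,7,8,9}
|(Z △ (Y ∩ (V ∩ X))) ∩ ((V ∩ Z) ∪ Y)| = 5

5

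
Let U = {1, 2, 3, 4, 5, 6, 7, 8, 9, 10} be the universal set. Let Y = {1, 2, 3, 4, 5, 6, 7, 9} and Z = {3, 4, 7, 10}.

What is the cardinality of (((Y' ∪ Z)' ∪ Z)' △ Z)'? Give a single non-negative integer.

5

Y' = {8, 10}
Y' ∪ Z = {3, 4, 7, 8, 10}
(Y' ∪ Z)' = {1, 2, 5, 6, 9}
(Y' ∪ Z)' ∪ Z = {1, 2, 3, 4, 5, 6, 7, 9, 10}
((Y' ∪ Z)' ∪ Z)' = {8}
((Y' ∪ Z)' ∪ Z)' △ Z = {3, 4, 7, 8, 10}
(((Y' ∪ Z)' ∪ Z)' △ Z)' = {1, 2, 5, 6, 9}
|(((Y' ∪ Z)' ∪ Z)' △ Z)'| = 5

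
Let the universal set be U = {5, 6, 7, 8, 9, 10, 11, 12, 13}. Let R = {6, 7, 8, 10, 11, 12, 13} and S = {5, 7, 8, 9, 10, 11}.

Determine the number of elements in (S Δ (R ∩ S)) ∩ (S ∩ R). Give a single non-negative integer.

R ∩ S = {7, 8, 10, 11}
S Δ (R ∩ S) = {5, 9}
S ∩ R = {7, 8, 10, 11}
(S Δ (R ∩ S)) ∩ (S ∩ R) = {}
|(S Δ (R ∩ S)) ∩ (S ∩ R)| = 0

0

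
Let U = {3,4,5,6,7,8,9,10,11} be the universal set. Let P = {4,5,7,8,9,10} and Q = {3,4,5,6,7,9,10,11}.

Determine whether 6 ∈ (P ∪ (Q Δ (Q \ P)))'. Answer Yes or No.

6 ∈ Q and 6 ∉ P, so 6 ∈ Q \ P
6 ∈ Q and 6 ∈ (Q \ P), so 6 ∉ Q Δ (Q \ P)
6 ∉ P and 6 ∉ (Q Δ (Q \ P)), so 6 ∉ P ∪ (Q Δ (Q \ P))
6 ∈ (P ∪ (Q Δ (Q \ P)))' since 6 ∉ (P ∪ (Q Δ (Q \ P)))

Yes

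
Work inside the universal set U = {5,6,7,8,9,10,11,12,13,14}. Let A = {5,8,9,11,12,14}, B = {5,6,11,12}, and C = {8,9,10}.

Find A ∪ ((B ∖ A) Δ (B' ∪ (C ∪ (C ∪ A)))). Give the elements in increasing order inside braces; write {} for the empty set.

B ∖ A = {6}
B' = {7,8,9,10,13,14}
C ∪ A = {5,8,9,10,11,12,14}
C ∪ (C ∪ A) = {5,8,9,10,11,12,14}
B' ∪ (C ∪ (C ∪ A)) = {5,7,8,9,10,11,12,13,14}
(B ∖ A) Δ (B' ∪ (C ∪ (C ∪ A))) = {5,6,7,8,9,10,11,12,13,14}
A ∪ ((B ∖ A) Δ (B' ∪ (C ∪ (C ∪ A)))) = {5,6,7,8,9,10,11,12,13,14}

{5,6,7,8,9,10,11,12,13,14}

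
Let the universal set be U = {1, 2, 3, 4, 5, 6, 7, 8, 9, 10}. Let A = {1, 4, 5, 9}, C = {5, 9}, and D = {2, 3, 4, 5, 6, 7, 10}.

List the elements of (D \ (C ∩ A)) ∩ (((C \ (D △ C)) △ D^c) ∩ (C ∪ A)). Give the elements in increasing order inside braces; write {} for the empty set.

C ∩ A = {5, 9}
D \ (C ∩ A) = {2, 3, 4, 6, 7, 10}
D △ C = {2, 3, 4, 6, 7, 9, 10}
C \ (D △ C) = {5}
D^c = {1, 8, 9}
(C \ (D △ C)) △ D^c = {1, 5, 8, 9}
C ∪ A = {1, 4, 5, 9}
((C \ (D △ C)) △ D^c) ∩ (C ∪ A) = {1, 5, 9}
(D \ (C ∩ A)) ∩ (((C \ (D △ C)) △ D^c) ∩ (C ∪ A)) = {}

{}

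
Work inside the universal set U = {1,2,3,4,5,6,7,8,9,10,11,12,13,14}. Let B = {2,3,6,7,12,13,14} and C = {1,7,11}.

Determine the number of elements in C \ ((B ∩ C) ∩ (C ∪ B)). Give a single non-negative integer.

B ∩ C = {7}
C ∪ B = {1,2,3,6,7,11,12,13,14}
(B ∩ C) ∩ (C ∪ B) = {7}
C \ ((B ∩ C) ∩ (C ∪ B)) = {1,11}
|C \ ((B ∩ C) ∩ (C ∪ B))| = 2

2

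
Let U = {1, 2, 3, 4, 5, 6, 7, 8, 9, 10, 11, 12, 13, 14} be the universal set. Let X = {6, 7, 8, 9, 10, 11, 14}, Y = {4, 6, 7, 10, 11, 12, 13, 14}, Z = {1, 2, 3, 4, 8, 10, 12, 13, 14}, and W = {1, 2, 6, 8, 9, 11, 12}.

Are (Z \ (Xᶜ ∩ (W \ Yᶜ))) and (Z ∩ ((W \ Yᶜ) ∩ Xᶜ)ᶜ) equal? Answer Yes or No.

Yes

Xᶜ = {1, 2, 3, 4, 5, 12, 13}
Yᶜ = {1, 2, 3, 5, 8, 9}
W \ Yᶜ = {6, 11, 12}
Xᶜ ∩ (W \ Yᶜ) = {12}
Z \ (Xᶜ ∩ (W \ Yᶜ)) = {1, 2, 3, 4, 8, 10, 13, 14}
(W \ Yᶜ) ∩ Xᶜ = {12}
((W \ Yᶜ) ∩ Xᶜ)ᶜ = {1, 2, 3, 4, 5, 6, 7, 8, 9, 10, 11, 13, 14}
Z ∩ ((W \ Yᶜ) ∩ Xᶜ)ᶜ = {1, 2, 3, 4, 8, 10, 13, 14}
Both equal {1, 2, 3, 4, 8, 10, 13, 14}, so Z \ (Xᶜ ∩ (W \ Yᶜ)) = Z ∩ ((W \ Yᶜ) ∩ Xᶜ)ᶜ.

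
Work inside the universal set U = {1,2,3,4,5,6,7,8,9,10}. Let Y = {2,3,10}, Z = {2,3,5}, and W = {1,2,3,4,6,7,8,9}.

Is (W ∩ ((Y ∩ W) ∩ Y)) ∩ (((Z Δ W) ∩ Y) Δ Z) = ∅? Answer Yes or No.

Y ∩ W = {2,3}
(Y ∩ W) ∩ Y = {2,3}
W ∩ ((Y ∩ W) ∩ Y) = {2,3}
Z Δ W = {1,4,5,6,7,8,9}
(Z Δ W) ∩ Y = {}
((Z Δ W) ∩ Y) Δ Z = {2,3,5}
2 lies in both, so they are not disjoint.

No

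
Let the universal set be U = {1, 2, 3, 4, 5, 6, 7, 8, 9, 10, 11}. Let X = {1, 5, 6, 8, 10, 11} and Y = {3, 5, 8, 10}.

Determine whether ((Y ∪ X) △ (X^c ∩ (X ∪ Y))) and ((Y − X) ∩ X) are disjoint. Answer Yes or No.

Y ∪ X = {1, 3, 5, 6, 8, 10, 11}
X^c = {2, 3, 4, 7, 9}
X ∪ Y = {1, 3, 5, 6, 8, 10, 11}
X^c ∩ (X ∪ Y) = {3}
(Y ∪ X) △ (X^c ∩ (X ∪ Y)) = {1, 5, 6, 8, 10, 11}
Y − X = {3}
(Y − X) ∩ X = {}
{1, 5, 6, 8, 10, 11} and {} share no elements.

Yes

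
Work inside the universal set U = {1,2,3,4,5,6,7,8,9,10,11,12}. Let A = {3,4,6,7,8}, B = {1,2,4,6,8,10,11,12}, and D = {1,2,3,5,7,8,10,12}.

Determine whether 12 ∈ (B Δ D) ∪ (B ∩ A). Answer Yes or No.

12 ∈ B and 12 ∈ D, so 12 ∉ B Δ D
12 ∈ B and 12 ∉ A, so 12 ∉ B ∩ A
12 ∉ (B Δ D) and 12 ∉ (B ∩ A), so 12 ∉ (B Δ D) ∪ (B ∩ A)

No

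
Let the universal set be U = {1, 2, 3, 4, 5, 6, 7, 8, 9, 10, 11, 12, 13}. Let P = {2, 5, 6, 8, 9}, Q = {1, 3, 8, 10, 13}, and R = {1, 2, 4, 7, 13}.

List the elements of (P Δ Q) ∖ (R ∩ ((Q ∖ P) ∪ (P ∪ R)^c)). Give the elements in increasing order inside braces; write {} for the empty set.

P Δ Q = {1, 2, 3, 5, 6, 9, 10, 13}
Q ∖ P = {1, 3, 10, 13}
P ∪ R = {1, 2, 4, 5, 6, 7, 8, 9, 13}
(P ∪ R)^c = {3, 10, 11, 12}
(Q ∖ P) ∪ (P ∪ R)^c = {1, 3, 10, 11, 12, 13}
R ∩ ((Q ∖ P) ∪ (P ∪ R)^c) = {1, 13}
(P Δ Q) ∖ (R ∩ ((Q ∖ P) ∪ (P ∪ R)^c)) = {2, 3, 5, 6, 9, 10}

{2, 3, 5, 6, 9, 10}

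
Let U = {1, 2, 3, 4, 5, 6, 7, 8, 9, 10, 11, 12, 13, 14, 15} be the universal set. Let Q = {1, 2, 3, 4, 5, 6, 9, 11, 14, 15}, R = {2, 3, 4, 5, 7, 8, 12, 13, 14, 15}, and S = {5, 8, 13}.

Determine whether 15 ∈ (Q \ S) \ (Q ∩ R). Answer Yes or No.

No

15 ∈ Q and 15 ∉ S, so 15 ∈ Q \ S
15 ∈ Q and 15 ∈ R, so 15 ∈ Q ∩ R
15 ∈ (Q \ S) and 15 ∈ (Q ∩ R), so 15 ∉ (Q \ S) \ (Q ∩ R)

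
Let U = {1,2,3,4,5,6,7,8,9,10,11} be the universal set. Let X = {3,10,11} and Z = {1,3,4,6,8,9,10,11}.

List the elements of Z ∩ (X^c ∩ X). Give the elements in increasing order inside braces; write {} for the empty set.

X^c = {1,2,4,5,6,7,8,9}
X^c ∩ X = {}
Z ∩ (X^c ∩ X) = {}

{}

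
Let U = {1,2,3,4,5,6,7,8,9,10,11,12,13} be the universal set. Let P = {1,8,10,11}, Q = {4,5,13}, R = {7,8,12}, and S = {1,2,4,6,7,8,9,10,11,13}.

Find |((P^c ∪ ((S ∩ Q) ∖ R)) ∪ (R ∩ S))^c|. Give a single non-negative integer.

P^c = {2,3,4,5,6,7,9,12,13}
S ∩ Q = {4,13}
(S ∩ Q) ∖ R = {4,13}
P^c ∪ ((S ∩ Q) ∖ R) = {2,3,4,5,6,7,9,12,13}
R ∩ S = {7,8}
(P^c ∪ ((S ∩ Q) ∖ R)) ∪ (R ∩ S) = {2,3,4,5,6,7,8,9,12,13}
((P^c ∪ ((S ∩ Q) ∖ R)) ∪ (R ∩ S))^c = {1,10,11}
|((P^c ∪ ((S ∩ Q) ∖ R)) ∪ (R ∩ S))^c| = 3

3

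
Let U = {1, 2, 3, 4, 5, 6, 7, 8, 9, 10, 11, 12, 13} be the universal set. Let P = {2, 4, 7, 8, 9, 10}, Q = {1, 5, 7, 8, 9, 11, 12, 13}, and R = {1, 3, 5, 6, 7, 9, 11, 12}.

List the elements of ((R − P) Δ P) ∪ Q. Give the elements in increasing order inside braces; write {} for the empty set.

R − P = {1, 3, 5, 6, 11, 12}
(R − P) Δ P = {1, 2, 3, 4, 5, 6, 7, 8, 9, 10, 11, 12}
((R − P) Δ P) ∪ Q = {1, 2, 3, 4, 5, 6, 7, 8, 9, 10, 11, 12, 13}

{1, 2, 3, 4, 5, 6, 7, 8, 9, 10, 11, 12, 13}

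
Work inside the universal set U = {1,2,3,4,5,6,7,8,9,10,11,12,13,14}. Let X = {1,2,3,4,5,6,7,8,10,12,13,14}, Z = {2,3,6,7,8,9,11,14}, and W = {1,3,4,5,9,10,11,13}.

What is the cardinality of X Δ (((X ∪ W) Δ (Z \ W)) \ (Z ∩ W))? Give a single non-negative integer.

6

X ∪ W = {1,2,3,4,5,6,7,8,9,10,11,12,13,14}
Z \ W = {2,6,7,8,14}
(X ∪ W) Δ (Z \ W) = {1,3,4,5,9,10,11,12,13}
Z ∩ W = {3,9,11}
((X ∪ W) Δ (Z \ W)) \ (Z ∩ W) = {1,4,5,10,12,13}
X Δ (((X ∪ W) Δ (Z \ W)) \ (Z ∩ W)) = {2,3,6,7,8,14}
|X Δ (((X ∪ W) Δ (Z \ W)) \ (Z ∩ W))| = 6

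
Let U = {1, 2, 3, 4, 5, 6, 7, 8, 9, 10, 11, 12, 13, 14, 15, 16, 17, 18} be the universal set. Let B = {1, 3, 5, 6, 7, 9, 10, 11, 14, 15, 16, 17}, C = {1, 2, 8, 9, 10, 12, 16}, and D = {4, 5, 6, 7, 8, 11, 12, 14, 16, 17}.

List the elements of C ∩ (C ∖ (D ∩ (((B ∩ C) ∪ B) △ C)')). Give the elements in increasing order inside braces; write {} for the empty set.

B ∩ C = {1, 9, 10, 16}
(B ∩ C) ∪ B = {1, 3, 5, 6, 7, 9, 10, 11, 14, 15, 16, 17}
((B ∩ C) ∪ B) △ C = {2, 3, 5, 6, 7, 8, 11, 12, 14, 15, 17}
(((B ∩ C) ∪ B) △ C)' = {1, 4, 9, 10, 13, 16, 18}
D ∩ (((B ∩ C) ∪ B) △ C)' = {4, 16}
C ∖ (D ∩ (((B ∩ C) ∪ B) △ C)') = {1, 2, 8, 9, 10, 12}
C ∩ (C ∖ (D ∩ (((B ∩ C) ∪ B) △ C)')) = {1, 2, 8, 9, 10, 12}

{1, 2, 8, 9, 10, 12}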